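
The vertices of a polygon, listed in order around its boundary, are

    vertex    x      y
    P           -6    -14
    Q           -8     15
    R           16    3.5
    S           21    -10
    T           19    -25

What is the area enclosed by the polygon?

727.25

Apply the shoelace (surveyor's) formula: 2A = Σ (x_i·y_{i+1} − x_{i+1}·y_i), indices taken mod 5.
Cross-terms: -202, -268, -233.5, -335, -416  ⇒  Σ = -1454.5
Area = |Σ|/2 = 727.25.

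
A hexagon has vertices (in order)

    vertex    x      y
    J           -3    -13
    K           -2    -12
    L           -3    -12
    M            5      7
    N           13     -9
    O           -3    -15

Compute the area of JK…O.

Apply Gauss's area formula: 2A = Σ (x_i·y_{i+1} − x_{i+1}·y_i), indices taken mod 6.
Σ = (10) + (-12) + (39) + (-136) + (-222) + (-6) = -327
Area = |Σ|/2 = 163.5.

163.5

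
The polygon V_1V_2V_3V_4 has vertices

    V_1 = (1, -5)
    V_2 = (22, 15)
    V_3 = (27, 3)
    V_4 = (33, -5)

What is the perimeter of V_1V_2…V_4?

84

|V_1V_2| = √((21)² + (20)²) = √841 = 29
|V_2V_3| = √((5)² + (-12)²) = √169 = 13
|V_3V_4| = √((6)² + (-8)²) = √100 = 10
|V_4V_1| = √((-32)² + (0)²) = √1024 = 32
Perimeter = 29 + 13 + 10 + 32 = 84.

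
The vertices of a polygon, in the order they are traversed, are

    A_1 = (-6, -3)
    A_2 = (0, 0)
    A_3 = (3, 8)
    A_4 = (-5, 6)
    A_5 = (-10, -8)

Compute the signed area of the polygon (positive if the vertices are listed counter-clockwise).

Σ = (0) + (0) + (58) + (100) + (-18) = 140
Signed area = Σ/2 = 70 (positive ⇒ counter-clockwise traversal).

70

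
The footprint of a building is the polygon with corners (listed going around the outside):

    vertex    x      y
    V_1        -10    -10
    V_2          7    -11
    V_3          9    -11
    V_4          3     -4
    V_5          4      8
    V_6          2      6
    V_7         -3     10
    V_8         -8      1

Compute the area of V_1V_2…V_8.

226

Cross-terms: 180, 22, -3, 40, 8, 38, 77, 90  ⇒  Σ = 452
Area = |Σ|/2 = 226.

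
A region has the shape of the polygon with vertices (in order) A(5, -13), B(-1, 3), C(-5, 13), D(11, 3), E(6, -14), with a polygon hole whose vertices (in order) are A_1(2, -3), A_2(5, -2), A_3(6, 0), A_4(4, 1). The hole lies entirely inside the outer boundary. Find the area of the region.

Outer boundary:
Apply Gauss's area formula: 2A = Σ (x_i·y_{i+1} − x_{i+1}·y_i), indices taken mod 5.
Cross-terms: 2, 2, -158, -172, -8  ⇒  Σ = -334
Area = |Σ|/2 = 167.
Hole:
Apply the shoelace (surveyor's) formula: 2A = Σ (x_i·y_{i+1} − x_{i+1}·y_i), indices taken mod 4.
A_1→A_2: (2)(-2) − (5)(-3) = 11
A_2→A_3: (5)(0) − (6)(-2) = 12
A_3→A_4: (6)(1) − (4)(0) = 6
A_4→A_1: (4)(-3) − (2)(1) = -14
Σ = 15
Area = |Σ|/2 = 7.5.
Net area = 167 − 7.5 = 159.5.

159.5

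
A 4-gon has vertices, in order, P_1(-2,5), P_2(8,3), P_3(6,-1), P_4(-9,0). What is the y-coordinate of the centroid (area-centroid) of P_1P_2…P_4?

Apply Gauss's area formula. First the cross-terms c_i = x_i·y_{i+1} − x_{i+1}·y_i:
  -46, -26, -9, -45  ⇒  2A = -126, A = -63.
Then Σ (y_i + y_{i+1})·c_i = -636, so ȳ = -636 / (6·(-63)) = 106/63.

106/63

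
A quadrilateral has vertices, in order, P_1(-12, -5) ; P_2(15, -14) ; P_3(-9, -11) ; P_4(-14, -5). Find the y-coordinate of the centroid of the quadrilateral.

Apply the shoelace formula. First the cross-terms c_i = x_i·y_{i+1} − x_{i+1}·y_i:
  243, -291, -109, 10  ⇒  2A = -147, A = -73.5.
Then Σ (y_i + y_{i+1})·c_i = 4302, so ȳ = 4302 / (6·(-73.5)) = -478/49.

-478/49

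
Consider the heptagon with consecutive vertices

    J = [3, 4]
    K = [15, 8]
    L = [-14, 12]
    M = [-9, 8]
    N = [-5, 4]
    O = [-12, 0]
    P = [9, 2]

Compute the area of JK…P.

155

Σ = (-36) + (292) + (-4) + (4) + (48) + (-24) + (30) = 310
Area = |Σ|/2 = 155.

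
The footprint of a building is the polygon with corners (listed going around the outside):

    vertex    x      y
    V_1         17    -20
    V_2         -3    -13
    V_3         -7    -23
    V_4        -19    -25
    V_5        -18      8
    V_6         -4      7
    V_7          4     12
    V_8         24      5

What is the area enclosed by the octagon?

1085

Apply Gauss's area formula: 2A = Σ (x_i·y_{i+1} − x_{i+1}·y_i), indices taken mod 8.
Cross-terms: -281, -22, -262, -602, -94, -76, -268, -565  ⇒  Σ = -2170
Area = |Σ|/2 = 1085.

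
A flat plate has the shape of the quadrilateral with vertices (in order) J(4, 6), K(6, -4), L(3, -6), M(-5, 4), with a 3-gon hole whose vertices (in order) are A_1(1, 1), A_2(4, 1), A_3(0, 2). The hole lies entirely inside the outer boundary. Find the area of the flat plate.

Outer boundary:
Apply the surveyor's formula: 2A = Σ (x_i·y_{i+1} − x_{i+1}·y_i), indices taken mod 4.
Σ = (-52) + (-24) + (-18) + (-46) = -140
Area = |Σ|/2 = 70.
Hole:
Σ = (-3) + (8) + (-2) = 3
Area = |Σ|/2 = 1.5.
Net area = 70 − 1.5 = 68.5.

68.5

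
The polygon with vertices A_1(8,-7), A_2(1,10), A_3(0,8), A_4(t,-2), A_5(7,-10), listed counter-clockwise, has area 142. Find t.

The doubled signed area Σ (x_i y_{i+1} − x_{i+1} y_i) is linear in t.
With t=0 it equals 140; the coefficient of t is -18 (from the two edges through A_4).
So -18·t + 140 = 2·142 = 284 ⇒ t = -8.

-8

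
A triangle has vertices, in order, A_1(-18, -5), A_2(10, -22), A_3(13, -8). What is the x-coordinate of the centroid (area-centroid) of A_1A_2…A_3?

Apply the shoelace (surveyor's) formula. First the cross-terms c_i = x_i·y_{i+1} − x_{i+1}·y_i:
  446, 206, -209  ⇒  2A = 443, A = 221.5.
Then Σ (x_i + x_{i+1})·c_i = 2215, so x̄ = 2215 / (6·221.5) = 5/3.

5/3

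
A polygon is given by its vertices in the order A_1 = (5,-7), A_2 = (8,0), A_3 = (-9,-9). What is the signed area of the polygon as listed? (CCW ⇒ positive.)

46

Apply the shoelace (surveyor's) formula: 2A = Σ (x_i·y_{i+1} − x_{i+1}·y_i), indices taken mod 3.
A_1→A_2: (5)(0) − (8)(-7) = 56
A_2→A_3: (8)(-9) − (-9)(0) = -72
A_3→A_1: (-9)(-7) − (5)(-9) = 108
Σ = 92
Signed area = Σ/2 = 46 (positive ⇒ counter-clockwise traversal).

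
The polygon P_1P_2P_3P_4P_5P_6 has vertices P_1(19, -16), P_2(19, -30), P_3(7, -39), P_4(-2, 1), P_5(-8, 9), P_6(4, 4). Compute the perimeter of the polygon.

|P_1P_2| = √((0)² + (-14)²) = √196 = 14
|P_2P_3| = √((-12)² + (-9)²) = √225 = 15
|P_3P_4| = √((-9)² + (40)²) = √1681 = 41
|P_4P_5| = √((-6)² + (8)²) = √100 = 10
|P_5P_6| = √((12)² + (-5)²) = √169 = 13
|P_6P_1| = √((15)² + (-20)²) = √625 = 25
Perimeter = 14 + 15 + 41 + 10 + 13 + 25 = 118.

118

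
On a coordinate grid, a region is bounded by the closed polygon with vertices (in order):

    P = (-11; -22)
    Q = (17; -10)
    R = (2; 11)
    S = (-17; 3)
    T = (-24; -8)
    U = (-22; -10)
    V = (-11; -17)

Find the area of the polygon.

Σ = (484) + (207) + (193) + (208) + (64) + (264) + (55) = 1475
Area = |Σ|/2 = 737.5.

737.5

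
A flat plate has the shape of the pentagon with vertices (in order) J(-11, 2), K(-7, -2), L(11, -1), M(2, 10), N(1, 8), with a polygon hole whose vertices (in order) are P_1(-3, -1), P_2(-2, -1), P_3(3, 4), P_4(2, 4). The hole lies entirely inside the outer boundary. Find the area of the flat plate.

131.5

Outer boundary:
Cross-terms: 36, 29, 112, 6, 90  ⇒  Σ = 273
Area = |Σ|/2 = 136.5.
Hole:
Apply the surveyor's formula: 2A = Σ (x_i·y_{i+1} − x_{i+1}·y_i), indices taken mod 4.
Cross-terms: 1, -5, 4, 10  ⇒  Σ = 10
Area = |Σ|/2 = 5.
Net area = 136.5 − 5 = 131.5.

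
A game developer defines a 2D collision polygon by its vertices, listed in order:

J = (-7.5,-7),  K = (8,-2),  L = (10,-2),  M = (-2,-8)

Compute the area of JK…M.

Cross-terms: 71, 4, -84, -46  ⇒  Σ = -55
Area = |Σ|/2 = 27.5.

27.5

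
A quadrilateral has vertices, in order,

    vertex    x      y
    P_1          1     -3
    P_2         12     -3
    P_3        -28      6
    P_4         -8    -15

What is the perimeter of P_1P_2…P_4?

|P_1P_2| = √((11)² + (0)²) = √121 = 11
|P_2P_3| = √((-40)² + (9)²) = √1681 = 41
|P_3P_4| = √((20)² + (-21)²) = √841 = 29
|P_4P_1| = √((9)² + (12)²) = √225 = 15
Perimeter = 11 + 41 + 29 + 15 = 96.

96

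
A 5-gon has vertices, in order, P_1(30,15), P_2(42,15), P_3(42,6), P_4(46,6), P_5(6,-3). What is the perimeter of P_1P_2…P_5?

96

|P_1P_2| = √((12)² + (0)²) = √144 = 12
|P_2P_3| = √((0)² + (-9)²) = √81 = 9
|P_3P_4| = √((4)² + (0)²) = √16 = 4
|P_4P_5| = √((-40)² + (-9)²) = √1681 = 41
|P_5P_1| = √((24)² + (18)²) = √900 = 30
Perimeter = 12 + 9 + 4 + 41 + 30 = 96.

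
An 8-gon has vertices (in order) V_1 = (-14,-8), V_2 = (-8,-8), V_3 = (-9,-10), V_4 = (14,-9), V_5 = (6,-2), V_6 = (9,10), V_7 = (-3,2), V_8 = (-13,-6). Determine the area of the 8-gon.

246.5

Apply the surveyor's formula: 2A = Σ (x_i·y_{i+1} − x_{i+1}·y_i), indices taken mod 8.
Σ = (48) + (8) + (221) + (26) + (78) + (48) + (44) + (20) = 493
Area = |Σ|/2 = 246.5.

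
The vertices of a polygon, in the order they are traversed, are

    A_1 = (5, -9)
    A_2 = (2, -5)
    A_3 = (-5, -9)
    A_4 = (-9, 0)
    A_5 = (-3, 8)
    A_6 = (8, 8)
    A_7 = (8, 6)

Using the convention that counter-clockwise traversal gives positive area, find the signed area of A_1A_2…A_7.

Apply Gauss's area formula: 2A = Σ (x_i·y_{i+1} − x_{i+1}·y_i), indices taken mod 7.
Cross-terms: -7, -43, -81, -72, -88, -16, -102  ⇒  Σ = -409
Signed area = Σ/2 = -204.5 (negative ⇒ clockwise traversal).

-204.5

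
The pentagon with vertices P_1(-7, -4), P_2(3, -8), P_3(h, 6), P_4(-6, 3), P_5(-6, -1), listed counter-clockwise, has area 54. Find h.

-5

The doubled signed area Σ (x_i y_{i+1} − x_{i+1} y_i) is linear in h.
With h=0 it equals 163; the coefficient of h is 11 (from the two edges through P_3).
So 11·h + 163 = 2·54 = 108 ⇒ h = -5.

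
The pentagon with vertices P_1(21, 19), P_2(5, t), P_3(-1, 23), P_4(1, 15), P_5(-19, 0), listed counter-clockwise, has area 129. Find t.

16

The doubled signed area Σ (x_i y_{i+1} − x_{i+1} y_i) is linear in t.
With t=0 it equals -94; the coefficient of t is 22 (from the two edges through P_2).
So 22·t + -94 = 2·129 = 258 ⇒ t = 16.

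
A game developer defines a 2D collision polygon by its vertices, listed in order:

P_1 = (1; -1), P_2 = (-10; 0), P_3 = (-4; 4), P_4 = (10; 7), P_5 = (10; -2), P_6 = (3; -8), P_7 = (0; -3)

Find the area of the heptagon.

144

Σ = (-10) + (-40) + (-68) + (-90) + (-74) + (-9) + (3) = -288
Area = |Σ|/2 = 144.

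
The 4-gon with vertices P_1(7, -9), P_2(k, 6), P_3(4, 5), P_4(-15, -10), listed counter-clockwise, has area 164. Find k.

5

Write out the shoelace sum; only the two edges meeting at P_2 involve k:
2·Area = [(7·6 − k·(-9)) + (k·5 − 4·6)] + 240
       = 14·k + 258 = 328
⇒ k = 5.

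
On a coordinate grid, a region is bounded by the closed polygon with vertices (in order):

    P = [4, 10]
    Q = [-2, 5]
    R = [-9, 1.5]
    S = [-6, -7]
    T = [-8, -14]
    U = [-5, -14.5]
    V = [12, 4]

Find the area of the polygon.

Apply the shoelace (surveyor's) formula: 2A = Σ (x_i·y_{i+1} − x_{i+1}·y_i), indices taken mod 7.
P→Q: (4)(5) − (-2)(10) = 40
Q→R: (-2)(1.5) − (-9)(5) = 42
R→S: (-9)(-7) − (-6)(1.5) = 72
S→T: (-6)(-14) − (-8)(-7) = 28
T→U: (-8)(-14.5) − (-5)(-14) = 46
U→V: (-5)(4) − (12)(-14.5) = 154
V→P: (12)(10) − (4)(4) = 104
Σ = 486
Area = |Σ|/2 = 243.

243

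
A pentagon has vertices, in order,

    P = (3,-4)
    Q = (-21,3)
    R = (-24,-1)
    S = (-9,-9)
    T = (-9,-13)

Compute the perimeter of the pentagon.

|PQ| = √((-24)² + (7)²) = √625 = 25
|QR| = √((-3)² + (-4)²) = √25 = 5
|RS| = √((15)² + (-8)²) = √289 = 17
|ST| = √((0)² + (-4)²) = √16 = 4
|TP| = √((12)² + (9)²) = √225 = 15
Perimeter = 25 + 5 + 17 + 4 + 15 = 66.

66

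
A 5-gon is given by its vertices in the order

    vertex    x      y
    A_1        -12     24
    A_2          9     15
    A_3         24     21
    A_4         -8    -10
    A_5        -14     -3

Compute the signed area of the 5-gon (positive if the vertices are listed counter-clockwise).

Apply Gauss's area formula: 2A = Σ (x_i·y_{i+1} − x_{i+1}·y_i), indices taken mod 5.
A_1→A_2: (-12)(15) − (9)(24) = -396
A_2→A_3: (9)(21) − (24)(15) = -171
A_3→A_4: (24)(-10) − (-8)(21) = -72
A_4→A_5: (-8)(-3) − (-14)(-10) = -116
A_5→A_1: (-14)(24) − (-12)(-3) = -372
Σ = -1127
Signed area = Σ/2 = -563.5 (negative ⇒ clockwise traversal).

-563.5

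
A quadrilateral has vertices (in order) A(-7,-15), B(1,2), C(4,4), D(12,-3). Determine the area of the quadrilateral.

Apply the shoelace formula: 2A = Σ (x_i·y_{i+1} − x_{i+1}·y_i), indices taken mod 4.
Cross-terms: 1, -4, -60, -201  ⇒  Σ = -264
Area = |Σ|/2 = 132.

132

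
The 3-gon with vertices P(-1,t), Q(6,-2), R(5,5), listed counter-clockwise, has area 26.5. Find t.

-6

Write out the shoelace sum; only the two edges meeting at P involve t:
2·Area = [(5·t − (-1)·5) + ((-1)·(-2) − 6·t)] + 40
       = -1·t + 47 = 53
⇒ t = -6.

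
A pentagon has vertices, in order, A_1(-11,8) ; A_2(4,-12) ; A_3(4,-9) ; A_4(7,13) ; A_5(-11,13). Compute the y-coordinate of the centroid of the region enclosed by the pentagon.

Apply the surveyor's formula. First the cross-terms c_i = x_i·y_{i+1} − x_{i+1}·y_i:
  100, 12, 115, 234, 55  ⇒  2A = 516, A = 258.
Then Σ (y_i + y_{i+1})·c_i = 7047, so ȳ = 7047 / (6·258) = 783/172.

783/172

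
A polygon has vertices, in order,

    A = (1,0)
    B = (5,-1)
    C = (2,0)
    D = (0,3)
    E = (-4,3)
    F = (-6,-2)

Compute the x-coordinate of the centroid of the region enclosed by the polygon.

Apply the shoelace formula. First the cross-terms c_i = x_i·y_{i+1} − x_{i+1}·y_i:
  -1, 2, 6, 12, 26, 2  ⇒  2A = 47, A = 23.5.
Then Σ (x_i + x_{i+1})·c_i = -298, so x̄ = -298 / (6·23.5) = -298/141.

-298/141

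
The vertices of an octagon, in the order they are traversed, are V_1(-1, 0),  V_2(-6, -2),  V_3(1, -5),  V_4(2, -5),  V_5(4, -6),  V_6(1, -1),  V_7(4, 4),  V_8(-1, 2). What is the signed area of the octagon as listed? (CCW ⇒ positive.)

35.5

Apply the shoelace (surveyor's) formula: 2A = Σ (x_i·y_{i+1} − x_{i+1}·y_i), indices taken mod 8.
Σ = (2) + (32) + (5) + (8) + (2) + (8) + (12) + (2) = 71
Signed area = Σ/2 = 35.5 (positive ⇒ counter-clockwise traversal).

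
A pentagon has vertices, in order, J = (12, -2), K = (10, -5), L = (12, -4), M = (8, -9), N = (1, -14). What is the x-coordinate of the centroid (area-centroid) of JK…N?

Apply the shoelace formula. First the cross-terms c_i = x_i·y_{i+1} − x_{i+1}·y_i:
  -40, 20, -76, -103, 166  ⇒  2A = -33, A = -16.5.
Then Σ (x_i + x_{i+1})·c_i = -729, so x̄ = -729 / (6·(-16.5)) = 81/11.

81/11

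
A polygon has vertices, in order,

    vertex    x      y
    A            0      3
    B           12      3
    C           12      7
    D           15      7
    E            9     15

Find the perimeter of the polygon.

44

|AB| = √((12)² + (0)²) = √144 = 12
|BC| = √((0)² + (4)²) = √16 = 4
|CD| = √((3)² + (0)²) = √9 = 3
|DE| = √((-6)² + (8)²) = √100 = 10
|EA| = √((-9)² + (-12)²) = √225 = 15
Perimeter = 12 + 4 + 3 + 10 + 15 = 44.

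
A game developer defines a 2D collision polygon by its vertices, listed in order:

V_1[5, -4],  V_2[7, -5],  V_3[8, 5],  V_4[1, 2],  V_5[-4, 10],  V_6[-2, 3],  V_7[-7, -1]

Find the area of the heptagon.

Σ = (3) + (75) + (11) + (18) + (8) + (23) + (33) = 171
Area = |Σ|/2 = 85.5.

85.5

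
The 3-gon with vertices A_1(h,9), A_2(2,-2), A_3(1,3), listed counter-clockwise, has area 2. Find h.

Write out the shoelace sum; only the two edges meeting at A_1 involve h:
2·Area = [(1·9 − h·3) + (h·(-2) − 2·9)] + 8
       = -5·h + -1 = 4
⇒ h = -1.

-1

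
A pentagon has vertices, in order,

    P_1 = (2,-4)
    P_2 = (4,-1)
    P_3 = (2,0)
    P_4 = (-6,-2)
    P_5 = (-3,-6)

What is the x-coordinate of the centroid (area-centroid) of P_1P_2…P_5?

Apply the shoelace formula. First the cross-terms c_i = x_i·y_{i+1} − x_{i+1}·y_i:
  14, 2, -4, 30, 24  ⇒  2A = 66, A = 33.
Then Σ (x_i + x_{i+1})·c_i = -182, so x̄ = -182 / (6·33) = -91/99.

-91/99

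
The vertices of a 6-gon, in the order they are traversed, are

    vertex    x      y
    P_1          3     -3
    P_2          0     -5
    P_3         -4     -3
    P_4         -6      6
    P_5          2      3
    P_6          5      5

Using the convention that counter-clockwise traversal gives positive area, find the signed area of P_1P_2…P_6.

-71

P_1→P_2: (3)(-5) − (0)(-3) = -15
P_2→P_3: (0)(-3) − (-4)(-5) = -20
P_3→P_4: (-4)(6) − (-6)(-3) = -42
P_4→P_5: (-6)(3) − (2)(6) = -30
P_5→P_6: (2)(5) − (5)(3) = -5
P_6→P_1: (5)(-3) − (3)(5) = -30
Σ = -142
Signed area = Σ/2 = -71 (negative ⇒ clockwise traversal).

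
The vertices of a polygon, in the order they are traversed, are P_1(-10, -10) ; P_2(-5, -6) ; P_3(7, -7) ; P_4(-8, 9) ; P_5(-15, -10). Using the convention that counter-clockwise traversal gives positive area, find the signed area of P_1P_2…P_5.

179.5

Apply the shoelace formula: 2A = Σ (x_i·y_{i+1} − x_{i+1}·y_i), indices taken mod 5.
P_1→P_2: (-10)(-6) − (-5)(-10) = 10
P_2→P_3: (-5)(-7) − (7)(-6) = 77
P_3→P_4: (7)(9) − (-8)(-7) = 7
P_4→P_5: (-8)(-10) − (-15)(9) = 215
P_5→P_1: (-15)(-10) − (-10)(-10) = 50
Σ = 359
Signed area = Σ/2 = 179.5 (positive ⇒ counter-clockwise traversal).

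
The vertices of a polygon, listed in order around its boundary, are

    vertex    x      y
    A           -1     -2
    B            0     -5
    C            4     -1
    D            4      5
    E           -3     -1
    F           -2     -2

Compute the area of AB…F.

Apply the surveyor's formula: 2A = Σ (x_i·y_{i+1} − x_{i+1}·y_i), indices taken mod 6.
A→B: (-1)(-5) − (0)(-2) = 5
B→C: (0)(-1) − (4)(-5) = 20
C→D: (4)(5) − (4)(-1) = 24
D→E: (4)(-1) − (-3)(5) = 11
E→F: (-3)(-2) − (-2)(-1) = 4
F→A: (-2)(-2) − (-1)(-2) = 2
Σ = 66
Area = |Σ|/2 = 33.

33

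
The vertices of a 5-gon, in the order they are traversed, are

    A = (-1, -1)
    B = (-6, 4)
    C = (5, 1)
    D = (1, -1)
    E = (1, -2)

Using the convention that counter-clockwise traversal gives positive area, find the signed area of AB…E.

-23

Σ = (-10) + (-26) + (-6) + (-1) + (-3) = -46
Signed area = Σ/2 = -23 (negative ⇒ clockwise traversal).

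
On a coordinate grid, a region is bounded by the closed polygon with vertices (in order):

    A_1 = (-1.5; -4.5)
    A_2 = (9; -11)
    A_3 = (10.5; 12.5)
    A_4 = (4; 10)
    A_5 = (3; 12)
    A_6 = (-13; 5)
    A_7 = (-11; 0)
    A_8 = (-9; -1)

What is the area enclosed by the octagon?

317

Apply Gauss's area formula: 2A = Σ (x_i·y_{i+1} − x_{i+1}·y_i), indices taken mod 8.
Cross-terms: 57, 228, 55, 18, 171, 55, 11, 39  ⇒  Σ = 634
Area = |Σ|/2 = 317.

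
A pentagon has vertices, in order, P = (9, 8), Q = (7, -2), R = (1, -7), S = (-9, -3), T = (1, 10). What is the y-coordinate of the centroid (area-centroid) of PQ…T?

241/178

Apply the shoelace (surveyor's) formula. First the cross-terms c_i = x_i·y_{i+1} − x_{i+1}·y_i:
  -74, -47, -66, -87, -82  ⇒  2A = -356, A = -178.
Then Σ (y_i + y_{i+1})·c_i = -1446, so ȳ = -1446 / (6·(-178)) = 241/178.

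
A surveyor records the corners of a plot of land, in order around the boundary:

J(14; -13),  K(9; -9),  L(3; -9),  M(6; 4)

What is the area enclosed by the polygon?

65.5

Apply the shoelace (surveyor's) formula: 2A = Σ (x_i·y_{i+1} − x_{i+1}·y_i), indices taken mod 4.
Σ = (-9) + (-54) + (66) + (-134) = -131
Area = |Σ|/2 = 65.5.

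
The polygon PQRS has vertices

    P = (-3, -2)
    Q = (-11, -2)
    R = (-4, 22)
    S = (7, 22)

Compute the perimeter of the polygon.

|PQ| = √((-8)² + (0)²) = √64 = 8
|QR| = √((7)² + (24)²) = √625 = 25
|RS| = √((11)² + (0)²) = √121 = 11
|SP| = √((-10)² + (-24)²) = √676 = 26
Perimeter = 8 + 25 + 11 + 26 = 70.

70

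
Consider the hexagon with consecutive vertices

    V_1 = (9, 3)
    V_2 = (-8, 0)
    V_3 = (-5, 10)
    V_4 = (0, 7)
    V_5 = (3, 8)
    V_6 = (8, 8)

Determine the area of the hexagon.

100

Σ = (24) + (-80) + (-35) + (-21) + (-40) + (-48) = -200
Area = |Σ|/2 = 100.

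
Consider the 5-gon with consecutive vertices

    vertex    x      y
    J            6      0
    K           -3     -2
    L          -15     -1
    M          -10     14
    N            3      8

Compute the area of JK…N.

Apply the surveyor's formula: 2A = Σ (x_i·y_{i+1} − x_{i+1}·y_i), indices taken mod 5.
Σ = (-12) + (-27) + (-220) + (-122) + (-48) = -429
Area = |Σ|/2 = 214.5.

214.5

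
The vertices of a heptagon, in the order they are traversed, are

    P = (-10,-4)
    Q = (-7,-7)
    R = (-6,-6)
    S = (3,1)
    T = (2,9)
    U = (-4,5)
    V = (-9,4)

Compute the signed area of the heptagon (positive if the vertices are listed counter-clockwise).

Apply the surveyor's formula: 2A = Σ (x_i·y_{i+1} − x_{i+1}·y_i), indices taken mod 7.
P→Q: (-10)(-7) − (-7)(-4) = 42
Q→R: (-7)(-6) − (-6)(-7) = 0
R→S: (-6)(1) − (3)(-6) = 12
S→T: (3)(9) − (2)(1) = 25
T→U: (2)(5) − (-4)(9) = 46
U→V: (-4)(4) − (-9)(5) = 29
V→P: (-9)(-4) − (-10)(4) = 76
Σ = 230
Signed area = Σ/2 = 115 (positive ⇒ counter-clockwise traversal).

115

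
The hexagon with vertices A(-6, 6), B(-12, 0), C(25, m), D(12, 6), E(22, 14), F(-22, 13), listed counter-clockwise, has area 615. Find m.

-18

The doubled signed area Σ (x_i y_{i+1} − x_{i+1} y_i) is linear in m.
With m=0 it equals 798; the coefficient of m is -24 (from the two edges through C).
So -24·m + 798 = 2·615 = 1230 ⇒ m = -18.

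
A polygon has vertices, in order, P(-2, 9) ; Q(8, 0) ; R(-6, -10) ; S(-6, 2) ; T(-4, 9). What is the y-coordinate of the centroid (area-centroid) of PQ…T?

17/144

Apply the surveyor's formula. First the cross-terms c_i = x_i·y_{i+1} − x_{i+1}·y_i:
  -72, -80, -72, -46, -18  ⇒  2A = -288, A = -144.
Then Σ (y_i + y_{i+1})·c_i = -102, so ȳ = -102 / (6·(-144)) = 17/144.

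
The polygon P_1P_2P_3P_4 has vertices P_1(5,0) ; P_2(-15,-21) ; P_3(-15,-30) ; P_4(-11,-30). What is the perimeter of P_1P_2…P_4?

76

|P_1P_2| = √((-20)² + (-21)²) = √841 = 29
|P_2P_3| = √((0)² + (-9)²) = √81 = 9
|P_3P_4| = √((4)² + (0)²) = √16 = 4
|P_4P_1| = √((16)² + (30)²) = √1156 = 34
Perimeter = 29 + 9 + 4 + 34 = 76.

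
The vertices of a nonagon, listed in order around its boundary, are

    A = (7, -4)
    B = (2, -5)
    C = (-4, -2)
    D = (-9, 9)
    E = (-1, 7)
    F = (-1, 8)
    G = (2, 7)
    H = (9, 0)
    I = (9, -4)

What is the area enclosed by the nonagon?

Σ = (-27) + (-24) + (-54) + (-54) + (-1) + (-23) + (-63) + (-36) + (-8) = -290
Area = |Σ|/2 = 145.

145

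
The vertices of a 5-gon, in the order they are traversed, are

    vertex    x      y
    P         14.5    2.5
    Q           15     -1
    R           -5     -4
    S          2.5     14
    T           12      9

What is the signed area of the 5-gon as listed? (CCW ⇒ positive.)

-211.5

Σ = (-52) + (-65) + (-60) + (-145.5) + (-100.5) = -423
Signed area = Σ/2 = -211.5 (negative ⇒ clockwise traversal).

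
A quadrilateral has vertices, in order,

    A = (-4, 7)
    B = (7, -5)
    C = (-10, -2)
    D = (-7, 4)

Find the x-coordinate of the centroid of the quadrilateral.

Apply the shoelace (surveyor's) formula. First the cross-terms c_i = x_i·y_{i+1} − x_{i+1}·y_i:
  -29, -64, -54, -33  ⇒  2A = -180, A = -90.
Then Σ (x_i + x_{i+1})·c_i = 1386, so x̄ = 1386 / (6·(-90)) = -77/30.

-77/30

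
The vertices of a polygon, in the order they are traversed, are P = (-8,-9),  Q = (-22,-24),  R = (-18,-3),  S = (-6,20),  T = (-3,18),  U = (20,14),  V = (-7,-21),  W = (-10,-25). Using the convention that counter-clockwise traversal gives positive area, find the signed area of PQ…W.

Apply Gauss's area formula: 2A = Σ (x_i·y_{i+1} − x_{i+1}·y_i), indices taken mod 8.
Σ = (-6) + (-366) + (-378) + (-48) + (-402) + (-322) + (-35) + (-110) = -1667
Signed area = Σ/2 = -833.5 (negative ⇒ clockwise traversal).

-833.5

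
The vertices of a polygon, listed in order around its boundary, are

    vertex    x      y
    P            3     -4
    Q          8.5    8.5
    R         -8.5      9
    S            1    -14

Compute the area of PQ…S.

178.125

Apply Gauss's area formula: 2A = Σ (x_i·y_{i+1} − x_{i+1}·y_i), indices taken mod 4.
Σ = (59.5) + (148.75) + (110) + (38) = 356.25
Area = |Σ|/2 = 178.125.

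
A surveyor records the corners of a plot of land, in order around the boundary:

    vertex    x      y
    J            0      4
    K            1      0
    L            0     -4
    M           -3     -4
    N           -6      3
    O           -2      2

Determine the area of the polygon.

Apply the shoelace (surveyor's) formula: 2A = Σ (x_i·y_{i+1} − x_{i+1}·y_i), indices taken mod 6.
J→K: (0)(0) − (1)(4) = -4
K→L: (1)(-4) − (0)(0) = -4
L→M: (0)(-4) − (-3)(-4) = -12
M→N: (-3)(3) − (-6)(-4) = -33
N→O: (-6)(2) − (-2)(3) = -6
O→J: (-2)(4) − (0)(2) = -8
Σ = -67
Area = |Σ|/2 = 33.5.

33.5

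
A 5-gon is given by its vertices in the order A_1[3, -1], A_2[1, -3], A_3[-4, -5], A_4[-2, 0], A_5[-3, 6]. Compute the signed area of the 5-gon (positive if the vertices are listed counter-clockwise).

-31

Apply the shoelace formula: 2A = Σ (x_i·y_{i+1} − x_{i+1}·y_i), indices taken mod 5.
Σ = (-8) + (-17) + (-10) + (-12) + (-15) = -62
Signed area = Σ/2 = -31 (negative ⇒ clockwise traversal).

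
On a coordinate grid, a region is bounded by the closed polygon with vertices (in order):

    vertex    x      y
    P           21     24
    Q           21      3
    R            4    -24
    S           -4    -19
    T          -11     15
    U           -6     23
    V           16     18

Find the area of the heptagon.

Apply the shoelace (surveyor's) formula: 2A = Σ (x_i·y_{i+1} − x_{i+1}·y_i), indices taken mod 7.
Cross-terms: -441, -516, -172, -269, -163, -476, 6  ⇒  Σ = -2031
Area = |Σ|/2 = 1015.5.

1015.5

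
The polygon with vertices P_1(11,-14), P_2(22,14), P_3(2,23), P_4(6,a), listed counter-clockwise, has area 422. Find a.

The doubled signed area Σ (x_i y_{i+1} − x_{i+1} y_i) is linear in a.
With a=0 it equals 718; the coefficient of a is -9 (from the two edges through P_4).
So -9·a + 718 = 2·422 = 844 ⇒ a = -14.

-14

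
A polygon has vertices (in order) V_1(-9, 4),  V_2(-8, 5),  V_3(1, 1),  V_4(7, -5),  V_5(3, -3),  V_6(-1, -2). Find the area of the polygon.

Apply the shoelace (surveyor's) formula: 2A = Σ (x_i·y_{i+1} − x_{i+1}·y_i), indices taken mod 6.
Cross-terms: -13, -13, -12, -6, -9, -22  ⇒  Σ = -75
Area = |Σ|/2 = 37.5.

37.5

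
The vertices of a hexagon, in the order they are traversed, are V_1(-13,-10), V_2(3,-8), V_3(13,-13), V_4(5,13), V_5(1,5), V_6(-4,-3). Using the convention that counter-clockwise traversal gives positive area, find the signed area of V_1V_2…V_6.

Apply the shoelace (surveyor's) formula: 2A = Σ (x_i·y_{i+1} − x_{i+1}·y_i), indices taken mod 6.
Cross-terms: 134, 65, 234, 12, 17, 1  ⇒  Σ = 463
Signed area = Σ/2 = 231.5 (positive ⇒ counter-clockwise traversal).

231.5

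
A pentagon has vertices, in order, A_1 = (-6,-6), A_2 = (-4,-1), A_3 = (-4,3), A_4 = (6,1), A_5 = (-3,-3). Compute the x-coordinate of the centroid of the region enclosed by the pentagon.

-73/71

Apply the surveyor's formula. First the cross-terms c_i = x_i·y_{i+1} − x_{i+1}·y_i:
  -18, -16, -22, -15, 0  ⇒  2A = -71, A = -35.5.
Then Σ (x_i + x_{i+1})·c_i = 219, so x̄ = 219 / (6·(-35.5)) = -73/71.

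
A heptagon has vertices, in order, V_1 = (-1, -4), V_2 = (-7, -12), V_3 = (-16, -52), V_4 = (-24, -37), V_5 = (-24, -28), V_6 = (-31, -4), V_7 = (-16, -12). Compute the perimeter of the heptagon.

|V_1V_2| = √((-6)² + (-8)²) = √100 = 10
|V_2V_3| = √((-9)² + (-40)²) = √1681 = 41
|V_3V_4| = √((-8)² + (15)²) = √289 = 17
|V_4V_5| = √((0)² + (9)²) = √81 = 9
|V_5V_6| = √((-7)² + (24)²) = √625 = 25
|V_6V_7| = √((15)² + (-8)²) = √289 = 17
|V_7V_1| = √((15)² + (8)²) = √289 = 17
Perimeter = 10 + 41 + 17 + 9 + 25 + 17 + 17 = 136.

136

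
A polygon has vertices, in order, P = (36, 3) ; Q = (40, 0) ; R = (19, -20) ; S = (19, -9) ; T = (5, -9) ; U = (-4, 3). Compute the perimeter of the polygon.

114

|PQ| = √((4)² + (-3)²) = √25 = 5
|QR| = √((-21)² + (-20)²) = √841 = 29
|RS| = √((0)² + (11)²) = √121 = 11
|ST| = √((-14)² + (0)²) = √196 = 14
|TU| = √((-9)² + (12)²) = √225 = 15
|UP| = √((40)² + (0)²) = √1600 = 40
Perimeter = 5 + 29 + 11 + 14 + 15 + 40 = 114.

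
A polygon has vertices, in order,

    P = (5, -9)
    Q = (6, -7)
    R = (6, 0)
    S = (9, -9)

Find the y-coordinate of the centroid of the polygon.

-536/87

Apply the shoelace (surveyor's) formula. First the cross-terms c_i = x_i·y_{i+1} − x_{i+1}·y_i:
  19, 42, -54, -36  ⇒  2A = -29, A = -14.5.
Then Σ (y_i + y_{i+1})·c_i = 536, so ȳ = 536 / (6·(-14.5)) = -536/87.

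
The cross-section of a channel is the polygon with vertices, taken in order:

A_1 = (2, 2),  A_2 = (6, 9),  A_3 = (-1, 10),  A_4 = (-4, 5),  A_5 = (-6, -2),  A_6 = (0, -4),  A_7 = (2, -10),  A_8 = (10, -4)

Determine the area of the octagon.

150

Apply the surveyor's formula: 2A = Σ (x_i·y_{i+1} − x_{i+1}·y_i), indices taken mod 8.
Σ = (6) + (69) + (35) + (38) + (24) + (8) + (92) + (28) = 300
Area = |Σ|/2 = 150.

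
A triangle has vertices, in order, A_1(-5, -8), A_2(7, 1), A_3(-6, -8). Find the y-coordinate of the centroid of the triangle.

Apply the surveyor's formula. First the cross-terms c_i = x_i·y_{i+1} − x_{i+1}·y_i:
  51, -50, 8  ⇒  2A = 9, A = 4.5.
Then Σ (y_i + y_{i+1})·c_i = -135, so ȳ = -135 / (6·4.5) = -5.

-5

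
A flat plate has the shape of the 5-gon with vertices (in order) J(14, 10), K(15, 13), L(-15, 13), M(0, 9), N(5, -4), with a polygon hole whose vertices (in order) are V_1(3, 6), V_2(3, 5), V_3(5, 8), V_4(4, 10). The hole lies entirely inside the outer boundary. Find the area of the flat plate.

170

Outer boundary:
Apply Gauss's area formula: 2A = Σ (x_i·y_{i+1} − x_{i+1}·y_i), indices taken mod 5.
J→K: (14)(13) − (15)(10) = 32
K→L: (15)(13) − (-15)(13) = 390
L→M: (-15)(9) − (0)(13) = -135
M→N: (0)(-4) − (5)(9) = -45
N→J: (5)(10) − (14)(-4) = 106
Σ = 348
Area = |Σ|/2 = 174.
Hole:
Σ = (-3) + (-1) + (18) + (-6) = 8
Area = |Σ|/2 = 4.
Net area = 174 − 4 = 170.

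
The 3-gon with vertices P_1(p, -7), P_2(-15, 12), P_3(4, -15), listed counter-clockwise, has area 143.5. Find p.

Write out the shoelace sum; only the two edges meeting at P_1 involve p:
2·Area = [(4·(-7) − p·(-15)) + (p·12 − (-15)·(-7))] + 177
       = 27·p + 44 = 287
⇒ p = 9.

9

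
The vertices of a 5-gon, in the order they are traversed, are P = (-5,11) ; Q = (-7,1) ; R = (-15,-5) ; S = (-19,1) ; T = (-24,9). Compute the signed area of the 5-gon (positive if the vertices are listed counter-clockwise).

Apply Gauss's area formula: 2A = Σ (x_i·y_{i+1} − x_{i+1}·y_i), indices taken mod 5.
Σ = (72) + (50) + (-110) + (-147) + (-219) = -354
Signed area = Σ/2 = -177 (negative ⇒ clockwise traversal).

-177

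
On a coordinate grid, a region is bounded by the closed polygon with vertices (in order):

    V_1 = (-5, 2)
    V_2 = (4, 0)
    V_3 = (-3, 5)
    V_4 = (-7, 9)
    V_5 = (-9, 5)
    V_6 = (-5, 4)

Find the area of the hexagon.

Apply Gauss's area formula: 2A = Σ (x_i·y_{i+1} − x_{i+1}·y_i), indices taken mod 6.
Cross-terms: -8, 20, 8, 46, -11, 10  ⇒  Σ = 65
Area = |Σ|/2 = 32.5.

32.5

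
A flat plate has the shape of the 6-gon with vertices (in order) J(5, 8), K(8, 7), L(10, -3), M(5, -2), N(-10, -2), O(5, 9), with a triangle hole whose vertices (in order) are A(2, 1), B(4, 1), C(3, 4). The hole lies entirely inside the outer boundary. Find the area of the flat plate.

Outer boundary:
Σ = (-29) + (-94) + (-5) + (-30) + (-80) + (-5) = -243
Area = |Σ|/2 = 121.5.
Hole:
Σ = (-2) + (13) + (-5) = 6
Area = |Σ|/2 = 3.
Net area = 121.5 − 3 = 118.5.

118.5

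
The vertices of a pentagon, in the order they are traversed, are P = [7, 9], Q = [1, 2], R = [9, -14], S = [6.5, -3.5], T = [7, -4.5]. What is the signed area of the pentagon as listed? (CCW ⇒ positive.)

Apply the surveyor's formula: 2A = Σ (x_i·y_{i+1} − x_{i+1}·y_i), indices taken mod 5.
Σ = (5) + (-32) + (59.5) + (-4.75) + (94.5) = 122.25
Signed area = Σ/2 = 61.125 (positive ⇒ counter-clockwise traversal).

61.125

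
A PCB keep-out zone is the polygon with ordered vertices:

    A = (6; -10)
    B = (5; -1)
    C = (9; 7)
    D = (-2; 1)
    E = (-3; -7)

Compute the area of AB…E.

Apply the surveyor's formula: 2A = Σ (x_i·y_{i+1} − x_{i+1}·y_i), indices taken mod 5.
Cross-terms: 44, 44, 23, 17, 72  ⇒  Σ = 200
Area = |Σ|/2 = 100.

100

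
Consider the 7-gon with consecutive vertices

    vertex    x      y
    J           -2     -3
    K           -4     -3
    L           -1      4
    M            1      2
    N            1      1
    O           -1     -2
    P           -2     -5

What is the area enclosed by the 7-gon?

18

Σ = (-6) + (-19) + (-6) + (-1) + (-1) + (1) + (-4) = -36
Area = |Σ|/2 = 18.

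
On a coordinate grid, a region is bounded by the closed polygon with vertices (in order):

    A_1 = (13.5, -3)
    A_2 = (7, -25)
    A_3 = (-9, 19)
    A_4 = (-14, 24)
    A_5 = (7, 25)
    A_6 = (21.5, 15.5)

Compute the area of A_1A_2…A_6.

789.625

Apply the surveyor's formula: 2A = Σ (x_i·y_{i+1} − x_{i+1}·y_i), indices taken mod 6.
Σ = (-316.5) + (-92) + (50) + (-518) + (-429) + (-273.75) = -1579.25
Area = |Σ|/2 = 789.625.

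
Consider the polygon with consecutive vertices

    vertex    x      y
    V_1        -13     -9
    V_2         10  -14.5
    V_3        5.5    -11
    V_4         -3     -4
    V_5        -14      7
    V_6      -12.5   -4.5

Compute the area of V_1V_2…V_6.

160.375

Cross-terms: 278.5, -30.25, -55, -77, 150.5, 54  ⇒  Σ = 320.75
Area = |Σ|/2 = 160.375.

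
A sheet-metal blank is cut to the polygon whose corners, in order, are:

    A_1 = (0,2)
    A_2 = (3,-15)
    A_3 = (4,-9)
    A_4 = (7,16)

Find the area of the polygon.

84

Apply Gauss's area formula: 2A = Σ (x_i·y_{i+1} − x_{i+1}·y_i), indices taken mod 4.
Cross-terms: -6, 33, 127, 14  ⇒  Σ = 168
Area = |Σ|/2 = 84.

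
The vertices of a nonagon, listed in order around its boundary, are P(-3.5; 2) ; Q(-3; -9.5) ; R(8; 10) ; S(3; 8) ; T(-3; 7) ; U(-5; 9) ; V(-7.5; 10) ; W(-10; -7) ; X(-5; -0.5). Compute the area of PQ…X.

Σ = (39.25) + (46) + (34) + (45) + (8) + (17.5) + (152.5) + (-30) + (-11.75) = 300.5
Area = |Σ|/2 = 150.25.

150.25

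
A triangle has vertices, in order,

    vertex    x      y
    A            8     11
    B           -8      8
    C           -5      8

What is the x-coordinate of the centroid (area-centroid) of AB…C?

Apply the surveyor's formula. First the cross-terms c_i = x_i·y_{i+1} − x_{i+1}·y_i:
  152, -24, -119  ⇒  2A = 9, A = 4.5.
Then Σ (x_i + x_{i+1})·c_i = -45, so x̄ = -45 / (6·4.5) = -5/3.

-5/3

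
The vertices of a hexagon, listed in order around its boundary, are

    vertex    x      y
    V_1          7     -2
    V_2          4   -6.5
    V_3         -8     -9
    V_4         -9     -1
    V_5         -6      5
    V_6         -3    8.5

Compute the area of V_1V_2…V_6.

Cross-terms: -37.5, -88, -73, -51, -36, -53.5  ⇒  Σ = -339
Area = |Σ|/2 = 169.5.

169.5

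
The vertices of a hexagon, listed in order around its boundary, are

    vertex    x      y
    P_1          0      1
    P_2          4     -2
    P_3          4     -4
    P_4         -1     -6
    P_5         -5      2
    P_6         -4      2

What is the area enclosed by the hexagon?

Apply the surveyor's formula: 2A = Σ (x_i·y_{i+1} − x_{i+1}·y_i), indices taken mod 6.
Σ = (-4) + (-8) + (-28) + (-32) + (-2) + (-4) = -78
Area = |Σ|/2 = 39.

39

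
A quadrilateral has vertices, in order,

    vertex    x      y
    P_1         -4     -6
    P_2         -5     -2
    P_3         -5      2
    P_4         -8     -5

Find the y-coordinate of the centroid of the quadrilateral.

Apply Gauss's area formula. First the cross-terms c_i = x_i·y_{i+1} − x_{i+1}·y_i:
  -22, -20, 41, 28  ⇒  2A = 27, A = 13.5.
Then Σ (y_i + y_{i+1})·c_i = -255, so ȳ = -255 / (6·13.5) = -85/27.

-85/27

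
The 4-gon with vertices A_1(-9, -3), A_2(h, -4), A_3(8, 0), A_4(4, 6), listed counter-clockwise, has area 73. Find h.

-4

The doubled signed area Σ (x_i y_{i+1} − x_{i+1} y_i) is linear in h.
With h=0 it equals 158; the coefficient of h is 3 (from the two edges through A_2).
So 3·h + 158 = 2·73 = 146 ⇒ h = -4.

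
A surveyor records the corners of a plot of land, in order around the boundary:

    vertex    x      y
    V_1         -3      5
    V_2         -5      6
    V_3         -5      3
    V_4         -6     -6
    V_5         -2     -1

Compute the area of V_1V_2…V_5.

Apply the shoelace (surveyor's) formula: 2A = Σ (x_i·y_{i+1} − x_{i+1}·y_i), indices taken mod 5.
Σ = (7) + (15) + (48) + (-6) + (-13) = 51
Area = |Σ|/2 = 25.5.

25.5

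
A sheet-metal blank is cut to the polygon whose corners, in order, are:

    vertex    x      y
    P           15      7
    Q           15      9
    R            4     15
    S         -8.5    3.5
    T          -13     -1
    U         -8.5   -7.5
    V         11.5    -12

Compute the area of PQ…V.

476.125

Σ = (30) + (189) + (141.5) + (54) + (89) + (188.25) + (260.5) = 952.25
Area = |Σ|/2 = 476.125.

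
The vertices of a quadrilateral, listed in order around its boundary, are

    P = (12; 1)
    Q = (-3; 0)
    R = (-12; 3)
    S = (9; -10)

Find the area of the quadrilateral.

108

Σ = (3) + (-9) + (93) + (129) = 216
Area = |Σ|/2 = 108.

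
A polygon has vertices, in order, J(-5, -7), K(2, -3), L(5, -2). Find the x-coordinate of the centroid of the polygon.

Apply the shoelace (surveyor's) formula. First the cross-terms c_i = x_i·y_{i+1} − x_{i+1}·y_i:
  29, 11, -45  ⇒  2A = -5, A = -2.5.
Then Σ (x_i + x_{i+1})·c_i = -10, so x̄ = -10 / (6·(-2.5)) = 2/3.

2/3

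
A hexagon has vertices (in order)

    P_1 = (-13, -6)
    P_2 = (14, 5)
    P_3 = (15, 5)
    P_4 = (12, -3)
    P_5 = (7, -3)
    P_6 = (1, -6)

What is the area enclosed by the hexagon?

Cross-terms: 19, -5, -105, -15, -39, -84  ⇒  Σ = -229
Area = |Σ|/2 = 114.5.

114.5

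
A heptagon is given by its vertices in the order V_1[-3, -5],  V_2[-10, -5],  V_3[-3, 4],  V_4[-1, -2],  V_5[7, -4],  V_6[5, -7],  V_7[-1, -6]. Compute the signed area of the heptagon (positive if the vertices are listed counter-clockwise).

Apply Gauss's area formula: 2A = Σ (x_i·y_{i+1} − x_{i+1}·y_i), indices taken mod 7.
Cross-terms: -35, -55, 10, 18, -29, -37, -13  ⇒  Σ = -141
Signed area = Σ/2 = -70.5 (negative ⇒ clockwise traversal).

-70.5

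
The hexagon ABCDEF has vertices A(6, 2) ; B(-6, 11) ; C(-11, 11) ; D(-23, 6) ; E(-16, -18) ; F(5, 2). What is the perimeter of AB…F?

|AB| = √((-12)² + (9)²) = √225 = 15
|BC| = √((-5)² + (0)²) = √25 = 5
|CD| = √((-12)² + (-5)²) = √169 = 13
|DE| = √((7)² + (-24)²) = √625 = 25
|EF| = √((21)² + (20)²) = √841 = 29
|FA| = √((1)² + (0)²) = √1 = 1
Perimeter = 15 + 5 + 13 + 25 + 29 + 1 = 88.

88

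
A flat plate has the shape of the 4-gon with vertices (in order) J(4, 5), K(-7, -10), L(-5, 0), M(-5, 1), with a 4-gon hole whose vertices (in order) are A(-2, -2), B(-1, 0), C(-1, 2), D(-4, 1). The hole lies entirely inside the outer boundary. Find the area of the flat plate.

38

Outer boundary:
Apply the surveyor's formula: 2A = Σ (x_i·y_{i+1} − x_{i+1}·y_i), indices taken mod 4.
Cross-terms: -5, -50, -5, -29  ⇒  Σ = -89
Area = |Σ|/2 = 44.5.
Hole:
Σ = (-2) + (-2) + (7) + (10) = 13
Area = |Σ|/2 = 6.5.
Net area = 44.5 − 6.5 = 38.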